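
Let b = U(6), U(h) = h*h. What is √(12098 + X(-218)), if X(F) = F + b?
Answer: 6*√331 ≈ 109.16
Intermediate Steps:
U(h) = h²
b = 36 (b = 6² = 36)
X(F) = 36 + F (X(F) = F + 36 = 36 + F)
√(12098 + X(-218)) = √(12098 + (36 - 218)) = √(12098 - 182) = √11916 = 6*√331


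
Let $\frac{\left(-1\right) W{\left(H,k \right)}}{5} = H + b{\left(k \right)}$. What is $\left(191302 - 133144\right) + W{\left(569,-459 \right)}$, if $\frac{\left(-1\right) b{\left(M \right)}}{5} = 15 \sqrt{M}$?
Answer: $55313 + 1125 i \sqrt{51} \approx 55313.0 + 8034.1 i$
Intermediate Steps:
$b{\left(M \right)} = - 75 \sqrt{M}$ ($b{\left(M \right)} = - 5 \cdot 15 \sqrt{M} = - 75 \sqrt{M}$)
$W{\left(H,k \right)} = - 5 H + 375 \sqrt{k}$ ($W{\left(H,k \right)} = - 5 \left(H - 75 \sqrt{k}\right) = - 5 H + 375 \sqrt{k}$)
$\left(191302 - 133144\right) + W{\left(569,-459 \right)} = \left(191302 - 133144\right) + \left(\left(-5\right) 569 + 375 \sqrt{-459}\right) = 58158 - \left(2845 - 375 \cdot 3 i \sqrt{51}\right) = 58158 - \left(2845 - 1125 i \sqrt{51}\right) = 55313 + 1125 i \sqrt{51}$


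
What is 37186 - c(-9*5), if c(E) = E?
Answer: 37231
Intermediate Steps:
37186 - c(-9*5) = 37186 - (-9)*5 = 37186 - 1*(-45) = 37186 + 45 = 37231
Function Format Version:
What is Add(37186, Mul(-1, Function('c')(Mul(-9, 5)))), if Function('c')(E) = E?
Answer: 37231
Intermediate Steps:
Add(37186, Mul(-1, Function('c')(Mul(-9, 5)))) = Add(37186, Mul(-1, Mul(-9, 5))) = Add(37186, Mul(-1, -45)) = Add(37186, 45) = 37231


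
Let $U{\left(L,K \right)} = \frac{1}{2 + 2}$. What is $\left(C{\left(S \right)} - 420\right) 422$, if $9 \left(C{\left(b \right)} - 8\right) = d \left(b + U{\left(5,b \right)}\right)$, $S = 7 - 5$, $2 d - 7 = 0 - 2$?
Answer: $- \frac{694401}{4} \approx -1.736 \cdot 10^{5}$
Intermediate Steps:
$U{\left(L,K \right)} = \frac{1}{4}$
$d = \frac{5}{2}$ ($d = \frac{7}{2} + \frac{0 - 2}{2} = \frac{7}{2} + \frac{1}{2} \left(-2\right) = \frac{7}{2} - 1 = \frac{5}{2} \approx 2.5$)
$S = 2$
$C{\left(b \right)} = \frac{581}{72} + \frac{5 b}{18}$ ($C{\left(b \right)} = 8 + \frac{\frac{5}{2} \left(b + \frac{1}{4}\right)}{9} = 8 + \frac{\frac{5}{2} \left(\frac{1}{4} + b\right)}{9} = 8 + \frac{\frac{5}{8} + \frac{5 b}{2}}{9} = 8 + \left(\frac{5}{72} + \frac{5 b}{18}\right) = \frac{581}{72} + \frac{5 b}{18}$)
$\left(C{\left(S \right)} - 420\right) 422 = \left(\left(\frac{581}{72} + \frac{5}{18} \cdot 2\right) - 420\right) 422 = \left(\left(\frac{581}{72} + \frac{5}{9}\right) - 420\right) 422 = \left(\frac{69}{8} - 420\right) 422 = \left(- \frac{3291}{8}\right) 422 = - \frac{694401}{4}$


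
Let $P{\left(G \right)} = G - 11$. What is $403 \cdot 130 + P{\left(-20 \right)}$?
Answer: $52359$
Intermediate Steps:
$P{\left(G \right)} = -11 + G$ ($P{\left(G \right)} = G - 11 = -11 + G$)
$403 \cdot 130 + P{\left(-20 \right)} = 403 \cdot 130 - 31 = 52390 - 31 = 52359$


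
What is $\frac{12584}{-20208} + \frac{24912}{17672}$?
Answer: $\frac{4391207}{5579934} \approx 0.78696$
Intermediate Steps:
$\frac{12584}{-20208} + \frac{24912}{17672} = 12584 \left(- \frac{1}{20208}\right) + 24912 \cdot \frac{1}{17672} = - \frac{1573}{2526} + \frac{3114}{2209} = \frac{4391207}{5579934}$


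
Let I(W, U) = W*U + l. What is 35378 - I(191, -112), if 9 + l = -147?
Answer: 56926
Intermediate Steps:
l = -156 (l = -9 - 147 = -156)
I(W, U) = -156 + U*W (I(W, U) = W*U - 156 = U*W - 156 = -156 + U*W)
35378 - I(191, -112) = 35378 - (-156 - 112*191) = 35378 - (-156 - 21392) = 35378 - 1*(-21548) = 35378 + 21548 = 56926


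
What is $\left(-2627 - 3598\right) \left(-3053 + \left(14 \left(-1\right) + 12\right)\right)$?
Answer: $19017375$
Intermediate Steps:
$\left(-2627 - 3598\right) \left(-3053 + \left(14 \left(-1\right) + 12\right)\right) = - 6225 \left(-3053 + \left(-14 + 12\right)\right) = - 6225 \left(-3053 - 2\right) = \left(-6225\right) \left(-3055\right) = 19017375$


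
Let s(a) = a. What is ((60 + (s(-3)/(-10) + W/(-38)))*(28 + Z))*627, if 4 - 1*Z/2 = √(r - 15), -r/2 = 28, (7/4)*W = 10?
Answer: 47519406/35 - 2639967*I*√71/35 ≈ 1.3577e+6 - 6.3556e+5*I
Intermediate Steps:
W = 40/7 (W = (4/7)*10 = 40/7 ≈ 5.7143)
r = -56 (r = -2*28 = -56)
Z = 8 - 2*I*√71 (Z = 8 - 2*√(-56 - 15) = 8 - 2*I*√71 ≈ 8.0 - 16.852*I)
((60 + (s(-3)/(-10) + W/(-38)))*(28 + Z))*627 = ((60 + (-3/(-10) + (40/7)/(-38)))*(28 + (8 - 2*I*√71)))*627 = ((60 + (-3*(-⅒) + (40/7)*(-1/38)))*(36 - 2*I*√71))*627 = ((60 + (3/10 - 20/133))*(36 - 2*I*√71))*627 = ((60 + 199/1330)*(36 - 2*I*√71))*627 = (79999*(36 - 2*I*√71)/1330)*627 = (1439982/665 - 79999*I*√71/665)*627 = 47519406/35 - 2639967*I*√71/35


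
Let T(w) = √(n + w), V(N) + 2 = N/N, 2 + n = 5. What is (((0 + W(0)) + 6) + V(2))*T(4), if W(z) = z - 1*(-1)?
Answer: 6*√7 ≈ 15.875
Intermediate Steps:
n = 3 (n = -2 + 5 = 3)
V(N) = -1 (V(N) = -2 + N/N = -2 + 1 = -1)
W(z) = 1 + z (W(z) = z + 1 = 1 + z)
T(w) = √(3 + w)
(((0 + W(0)) + 6) + V(2))*T(4) = (((0 + (1 + 0)) + 6) - 1)*√(3 + 4) = (((0 + 1) + 6) - 1)*√7 = ((1 + 6) - 1)*√7 = (7 - 1)*√7 = 6*√7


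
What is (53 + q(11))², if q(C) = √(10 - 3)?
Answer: (53 + √7)² ≈ 3096.4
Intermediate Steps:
q(C) = √7
(53 + q(11))² = (53 + √7)²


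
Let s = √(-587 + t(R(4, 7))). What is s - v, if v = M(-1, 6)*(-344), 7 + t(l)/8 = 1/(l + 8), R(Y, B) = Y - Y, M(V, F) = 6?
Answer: 2064 + I*√642 ≈ 2064.0 + 25.338*I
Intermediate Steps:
R(Y, B) = 0
t(l) = -56 + 8/(8 + l) (t(l) = -56 + 8/(l + 8) = -56 + 8/(8 + l))
v = -2064 (v = 6*(-344) = -2064)
s = I*√642 (s = √(-587 + 8*(-55 - 7*0)/(8 + 0)) = √(-587 + 8*(-55 + 0)/8) = √(-587 + 8*(⅛)*(-55)) = √(-587 - 55) = √(-642) = I*√642 ≈ 25.338*I)
s - v = I*√642 - 1*(-2064) = I*√642 + 2064 = 2064 + I*√642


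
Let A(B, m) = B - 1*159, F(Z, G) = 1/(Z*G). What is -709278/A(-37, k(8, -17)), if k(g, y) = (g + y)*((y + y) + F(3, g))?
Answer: 354639/98 ≈ 3618.8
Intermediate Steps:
F(Z, G) = 1/(G*Z)
k(g, y) = (g + y)*(2*y + 1/(3*g)) (k(g, y) = (g + y)*((y + y) + 1/(g*3)) = (g + y)*(2*y + (⅓)/g) = (g + y)*(2*y + 1/(3*g)))
A(B, m) = -159 + B (A(B, m) = B - 159 = -159 + B)
-709278/A(-37, k(8, -17)) = -709278/(-159 - 37) = -709278/(-196) = -709278*(-1/196) = 354639/98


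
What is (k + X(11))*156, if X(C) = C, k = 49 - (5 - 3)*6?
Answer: 7488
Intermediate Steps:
k = 37 (k = 49 - 2*6 = 49 - 1*12 = 49 - 12 = 37)
(k + X(11))*156 = (37 + 11)*156 = 48*156 = 7488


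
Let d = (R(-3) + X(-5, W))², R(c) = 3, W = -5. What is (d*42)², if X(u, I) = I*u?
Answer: 1084253184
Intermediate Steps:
d = 784 (d = (3 - 5*(-5))² = (3 + 25)² = 28² = 784)
(d*42)² = (784*42)² = 32928² = 1084253184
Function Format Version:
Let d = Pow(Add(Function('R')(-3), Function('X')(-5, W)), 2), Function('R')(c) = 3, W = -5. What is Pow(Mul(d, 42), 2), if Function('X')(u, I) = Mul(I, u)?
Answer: 1084253184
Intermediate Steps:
d = 784 (d = Pow(Add(3, Mul(-5, -5)), 2) = Pow(Add(3, 25), 2) = Pow(28, 2) = 784)
Pow(Mul(d, 42), 2) = Pow(Mul(784, 42), 2) = Pow(32928, 2) = 1084253184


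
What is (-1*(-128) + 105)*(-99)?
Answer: -23067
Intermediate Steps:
(-1*(-128) + 105)*(-99) = (128 + 105)*(-99) = 233*(-99) = -23067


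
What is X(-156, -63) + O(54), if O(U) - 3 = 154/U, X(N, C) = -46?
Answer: -1084/27 ≈ -40.148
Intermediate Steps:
O(U) = 3 + 154/U
X(-156, -63) + O(54) = -46 + (3 + 154/54) = -46 + (3 + 154*(1/54)) = -46 + (3 + 77/27) = -46 + 158/27 = -1084/27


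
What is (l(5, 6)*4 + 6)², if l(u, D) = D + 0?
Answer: 900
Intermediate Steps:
l(u, D) = D
(l(5, 6)*4 + 6)² = (6*4 + 6)² = (24 + 6)² = 30² = 900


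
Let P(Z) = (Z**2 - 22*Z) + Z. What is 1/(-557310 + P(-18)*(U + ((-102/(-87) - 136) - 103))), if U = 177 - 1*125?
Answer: -29/19945068 ≈ -1.4540e-6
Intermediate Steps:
P(Z) = Z**2 - 21*Z
U = 52 (U = 177 - 125 = 52)
1/(-557310 + P(-18)*(U + ((-102/(-87) - 136) - 103))) = 1/(-557310 + (-18*(-21 - 18))*(52 + ((-102/(-87) - 136) - 103))) = 1/(-557310 + (-18*(-39))*(52 + ((-102*(-1/87) - 136) - 103))) = 1/(-557310 + 702*(52 + ((34/29 - 136) - 103))) = 1/(-557310 + 702*(52 + (-3910/29 - 103))) = 1/(-557310 + 702*(52 - 6897/29)) = 1/(-557310 + 702*(-5389/29)) = 1/(-557310 - 3783078/29) = 1/(-19945068/29) = -29/19945068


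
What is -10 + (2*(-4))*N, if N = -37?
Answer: 286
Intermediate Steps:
-10 + (2*(-4))*N = -10 + (2*(-4))*(-37) = -10 - 8*(-37) = -10 + 296 = 286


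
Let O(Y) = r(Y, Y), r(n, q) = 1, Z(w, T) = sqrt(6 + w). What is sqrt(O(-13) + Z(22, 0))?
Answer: sqrt(1 + 2*sqrt(7)) ≈ 2.5083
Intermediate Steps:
O(Y) = 1
sqrt(O(-13) + Z(22, 0)) = sqrt(1 + sqrt(6 + 22)) = sqrt(1 + sqrt(28)) = sqrt(1 + 2*sqrt(7))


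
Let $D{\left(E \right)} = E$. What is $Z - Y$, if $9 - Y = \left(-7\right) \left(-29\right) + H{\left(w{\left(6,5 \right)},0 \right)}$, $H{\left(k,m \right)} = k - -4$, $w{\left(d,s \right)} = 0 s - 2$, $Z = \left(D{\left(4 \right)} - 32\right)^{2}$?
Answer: $980$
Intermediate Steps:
$Z = 784$ ($Z = \left(4 - 32\right)^{2} = \left(-28\right)^{2} = 784$)
$w{\left(d,s \right)} = -2$ ($w{\left(d,s \right)} = 0 - 2 = -2$)
$H{\left(k,m \right)} = 4 + k$ ($H{\left(k,m \right)} = k + 4 = 4 + k$)
$Y = -196$ ($Y = 9 - \left(\left(-7\right) \left(-29\right) + \left(4 - 2\right)\right) = 9 - \left(203 + 2\right) = 9 - 205 = -196$)
$Z - Y = 784 - -196 = 784 + 196 = 980$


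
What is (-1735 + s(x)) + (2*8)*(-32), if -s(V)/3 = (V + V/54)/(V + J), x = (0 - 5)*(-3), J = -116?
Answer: -1361407/606 ≈ -2246.5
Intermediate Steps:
x = 15 (x = -5*(-3) = 15)
s(V) = -55*V/(18*(-116 + V)) (s(V) = -3*(V + V/54)/(V - 116) = -3*(V + V*(1/54))/(-116 + V) = -3*(V + V/54)/(-116 + V) = -3*55*V/54/(-116 + V) = -55*V/(18*(-116 + V)))
(-1735 + s(x)) + (2*8)*(-32) = (-1735 - 55*15/(-2088 + 18*15)) + (2*8)*(-32) = (-1735 - 55*15/(-2088 + 270)) + 16*(-32) = (-1735 - 55*15/(-1818)) - 512 = (-1735 - 55*15*(-1/1818)) - 512 = (-1735 + 275/606) - 512 = -1051135/606 - 512 = -1361407/606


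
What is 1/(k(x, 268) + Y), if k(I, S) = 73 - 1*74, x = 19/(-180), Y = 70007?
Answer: 1/70006 ≈ 1.4284e-5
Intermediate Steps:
x = -19/180 (x = 19*(-1/180) = -19/180 ≈ -0.10556)
k(I, S) = -1 (k(I, S) = 73 - 74 = -1)
1/(k(x, 268) + Y) = 1/(-1 + 70007) = 1/70006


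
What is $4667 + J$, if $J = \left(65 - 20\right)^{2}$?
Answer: $6692$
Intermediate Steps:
$J = 2025$ ($J = 45^{2} = 2025$)
$4667 + J = 4667 + 2025 = 6692$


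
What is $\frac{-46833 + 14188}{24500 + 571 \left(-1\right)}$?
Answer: $- \frac{32645}{23929} \approx -1.3642$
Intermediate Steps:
$\frac{-46833 + 14188}{24500 + 571 \left(-1\right)} = - \frac{32645}{24500 - 571} = - \frac{32645}{23929}$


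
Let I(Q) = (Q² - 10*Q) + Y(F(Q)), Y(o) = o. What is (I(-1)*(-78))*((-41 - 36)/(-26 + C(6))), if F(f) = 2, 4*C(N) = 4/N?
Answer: -468468/155 ≈ -3022.4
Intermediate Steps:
C(N) = 1/N (C(N) = (4/N)/4 = 1/N)
I(Q) = 2 + Q² - 10*Q (I(Q) = (Q² - 10*Q) + 2 = 2 + Q² - 10*Q)
(I(-1)*(-78))*((-41 - 36)/(-26 + C(6))) = ((2 + (-1)² - 10*(-1))*(-78))*((-41 - 36)/(-26 + 1/6)) = ((2 + 1 + 10)*(-78))*(-77/(-26 + ⅙)) = (13*(-78))*(-77/(-155/6)) = -(-78078)*(-6)/155 = -1014*462/155 = -468468/155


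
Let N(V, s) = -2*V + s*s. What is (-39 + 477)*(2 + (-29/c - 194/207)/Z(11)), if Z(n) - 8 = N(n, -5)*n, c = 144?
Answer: 6516783/7544 ≈ 863.84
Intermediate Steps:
N(V, s) = s² - 2*V (N(V, s) = -2*V + s² = s² - 2*V)
Z(n) = 8 + n*(25 - 2*n) (Z(n) = 8 + ((-5)² - 2*n)*n = 8 + (25 - 2*n)*n = 8 + n*(25 - 2*n))
(-39 + 477)*(2 + (-29/c - 194/207)/Z(11)) = (-39 + 477)*(2 + (-29/144 - 194/207)/(8 - 1*11*(-25 + 2*11))) = 438*(2 + (-29*1/144 - 194*1/207)/(8 - 1*11*(-25 + 22))) = 438*(2 + (-29/144 - 194/207)/(8 - 1*11*(-3))) = 438*(2 - 419/(368*(8 + 33))) = 438*(2 - 419/368/41) = 438*(2 - 419/368*1/41) = 438*(2 - 419/15088) = 438*(29757/15088) = 6516783/7544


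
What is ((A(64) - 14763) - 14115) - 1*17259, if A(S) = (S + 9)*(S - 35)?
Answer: -44020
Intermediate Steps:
A(S) = (-35 + S)*(9 + S) (A(S) = (9 + S)*(-35 + S) = (-35 + S)*(9 + S))
((A(64) - 14763) - 14115) - 1*17259 = (((-315 + 64² - 26*64) - 14763) - 14115) - 1*17259 = (((-315 + 4096 - 1664) - 14763) - 14115) - 17259 = ((2117 - 14763) - 14115) - 17259 = (-12646 - 14115) - 17259 = -26761 - 17259 = -44020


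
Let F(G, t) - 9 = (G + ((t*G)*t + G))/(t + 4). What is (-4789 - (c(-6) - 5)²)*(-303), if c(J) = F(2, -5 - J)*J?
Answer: 69473658/25 ≈ 2.7789e+6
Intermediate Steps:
F(G, t) = 9 + (2*G + G*t²)/(4 + t) (F(G, t) = 9 + (G + ((t*G)*t + G))/(t + 4) = 9 + (G + ((G*t)*t + G))/(4 + t) = 9 + (G + (G*t² + G))/(4 + t) = 9 + (G + (G + G*t²))/(4 + t) = 9 + (2*G + G*t²)/(4 + t))
c(J) = J*(-5 - 9*J + 2*(-5 - J)²)/(-1 - J) (c(J) = ((36 + 2*2 + 9*(-5 - J) + 2*(-5 - J)²)/(4 + (-5 - J)))*J = ((36 + 4 + (-45 - 9*J) + 2*(-5 - J)²)/(-1 - J))*J = ((-5 - 9*J + 2*(-5 - J)²)/(-1 - J))*J = J*(-5 - 9*J + 2*(-5 - J)²)/(-1 - J))
(-4789 - (c(-6) - 5)²)*(-303) = (-4789 - (-6*(-45 - 11*(-6) - 2*(-6)²)/(1 - 6) - 5)²)*(-303) = (-4789 - (-6*(-45 + 66 - 2*36)/(-5) - 5)²)*(-303) = (-4789 - (-6*(-⅕)*(-45 + 66 - 72) - 5)²)*(-303) = (-4789 - (-6*(-⅕)*(-51) - 5)²)*(-303) = (-4789 - (-306/5 - 5)²)*(-303) = (-4789 - (-331/5)²)*(-303) = (-4789 - 1*109561/25)*(-303) = (-4789 - 109561/25)*(-303) = -229286/25*(-303) = 69473658/25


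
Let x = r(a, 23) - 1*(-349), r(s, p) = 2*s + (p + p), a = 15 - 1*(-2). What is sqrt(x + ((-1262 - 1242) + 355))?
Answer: 2*I*sqrt(430) ≈ 41.473*I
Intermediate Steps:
a = 17 (a = 15 + 2 = 17)
r(s, p) = 2*p + 2*s (r(s, p) = 2*s + 2*p = 2*p + 2*s)
x = 429 (x = (2*23 + 2*17) - 1*(-349) = (46 + 34) + 349 = 80 + 349 = 429)
sqrt(x + ((-1262 - 1242) + 355)) = sqrt(429 + ((-1262 - 1242) + 355)) = sqrt(429 + (-2504 + 355)) = sqrt(429 - 2149) = sqrt(-1720) = 2*I*sqrt(430)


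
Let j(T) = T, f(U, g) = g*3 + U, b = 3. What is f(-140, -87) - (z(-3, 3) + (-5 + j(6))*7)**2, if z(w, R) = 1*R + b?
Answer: -570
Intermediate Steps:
f(U, g) = U + 3*g (f(U, g) = 3*g + U = U + 3*g)
z(w, R) = 3 + R (z(w, R) = 1*R + 3 = R + 3 = 3 + R)
f(-140, -87) - (z(-3, 3) + (-5 + j(6))*7)**2 = (-140 + 3*(-87)) - ((3 + 3) + (-5 + 6)*7)**2 = (-140 - 261) - (6 + 1*7)**2 = -401 - (6 + 7)**2 = -401 - 1*13**2 = -401 - 1*169 = -401 - 169 = -570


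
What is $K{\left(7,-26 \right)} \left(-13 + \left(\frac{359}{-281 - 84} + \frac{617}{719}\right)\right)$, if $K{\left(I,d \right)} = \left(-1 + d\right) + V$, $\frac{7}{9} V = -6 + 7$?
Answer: $\frac{124004556}{367409} \approx 337.51$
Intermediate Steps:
$V = \frac{9}{7}$ ($V = \frac{9 \left(-6 + 7\right)}{7} = \frac{9}{7} \cdot 1 = \frac{9}{7} \approx 1.2857$)
$K{\left(I,d \right)} = \frac{2}{7} + d$ ($K{\left(I,d \right)} = \left(-1 + d\right) + \frac{9}{7} = \frac{2}{7} + d$)
$K{\left(7,-26 \right)} \left(-13 + \left(\frac{359}{-281 - 84} + \frac{617}{719}\right)\right) = \left(\frac{2}{7} - 26\right) \left(-13 + \left(\frac{359}{-281 - 84} + \frac{617}{719}\right)\right) = - \frac{180 \left(-13 + \left(\frac{359}{-281 - 84} + 617 \cdot \frac{1}{719}\right)\right)}{7} = - \frac{180 \left(-13 + \left(\frac{359}{-365} + \frac{617}{719}\right)\right)}{7} = - \frac{180 \left(-13 + \left(359 \left(- \frac{1}{365}\right) + \frac{617}{719}\right)\right)}{7} = - \frac{180 \left(-13 + \left(- \frac{359}{365} + \frac{617}{719}\right)\right)}{7} = - \frac{180 \left(-13 - \frac{32916}{262435}\right)}{7} = \left(- \frac{180}{7}\right) \left(- \frac{3444571}{262435}\right) = \frac{124004556}{367409}$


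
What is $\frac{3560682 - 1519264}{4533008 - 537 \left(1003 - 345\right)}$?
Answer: $\frac{1020709}{2089831} \approx 0.48842$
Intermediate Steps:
$\frac{3560682 - 1519264}{4533008 - 537 \left(1003 - 345\right)} = \frac{2041418}{4533008 - 353346} = \frac{2041418}{4179662} = 2041418 \cdot \frac{1}{4179662} = \frac{1020709}{2089831}$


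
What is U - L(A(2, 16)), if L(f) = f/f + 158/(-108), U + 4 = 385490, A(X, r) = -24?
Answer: 20816269/54 ≈ 3.8549e+5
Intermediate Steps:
U = 385486 (U = -4 + 385490 = 385486)
L(f) = -25/54 (L(f) = 1 + 158*(-1/108) = 1 - 79/54 = -25/54)
U - L(A(2, 16)) = 385486 - 1*(-25/54) = 385486 + 25/54 = 20816269/54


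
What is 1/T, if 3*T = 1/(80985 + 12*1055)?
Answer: 280935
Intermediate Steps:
T = 1/280935 (T = 1/(3*(80985 + 12*1055)) = 1/(3*(80985 + 12660)) = (⅓)/93645 = (⅓)*(1/93645) = 1/280935 ≈ 3.5595e-6)
1/T = 1/(1/280935) = 280935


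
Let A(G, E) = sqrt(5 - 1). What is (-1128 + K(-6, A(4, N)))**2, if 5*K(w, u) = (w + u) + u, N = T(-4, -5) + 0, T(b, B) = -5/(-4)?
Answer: 31832164/25 ≈ 1.2733e+6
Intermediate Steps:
T(b, B) = 5/4 (T(b, B) = -5*(-1/4) = 5/4)
N = 5/4 (N = 5/4 + 0 = 5/4 ≈ 1.2500)
A(G, E) = 2 (A(G, E) = sqrt(4) = 2)
K(w, u) = w/5 + 2*u/5 (K(w, u) = ((w + u) + u)/5 = ((u + w) + u)/5 = (w + 2*u)/5 = w/5 + 2*u/5)
(-1128 + K(-6, A(4, N)))**2 = (-1128 + ((1/5)*(-6) + (2/5)*2))**2 = (-1128 + (-6/5 + 4/5))**2 = (-1128 - 2/5)**2 = (-5642/5)**2 = 31832164/25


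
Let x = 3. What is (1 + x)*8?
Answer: 32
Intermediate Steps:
(1 + x)*8 = (1 + 3)*8 = 4*8 = 32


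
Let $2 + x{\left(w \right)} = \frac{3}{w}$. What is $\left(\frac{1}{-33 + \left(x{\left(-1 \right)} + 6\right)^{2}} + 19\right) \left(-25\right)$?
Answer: $- \frac{15175}{32} \approx -474.22$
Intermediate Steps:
$x{\left(w \right)} = -2 + \frac{3}{w}$
$\left(\frac{1}{-33 + \left(x{\left(-1 \right)} + 6\right)^{2}} + 19\right) \left(-25\right) = \left(\frac{1}{-33 + \left(\left(-2 + \frac{3}{-1}\right) + 6\right)^{2}} + 19\right) \left(-25\right) = \left(\frac{1}{-33 + \left(\left(-2 + 3 \left(-1\right)\right) + 6\right)^{2}} + 19\right) \left(-25\right) = \left(\frac{1}{-33 + \left(\left(-2 - 3\right) + 6\right)^{2}} + 19\right) \left(-25\right) = \left(\frac{1}{-33 + \left(-5 + 6\right)^{2}} + 19\right) \left(-25\right) = \left(\frac{1}{-33 + 1^{2}} + 19\right) \left(-25\right) = \left(\frac{1}{-33 + 1} + 19\right) \left(-25\right) = \left(\frac{1}{-32} + 19\right) \left(-25\right) = \left(- \frac{1}{32} + 19\right) \left(-25\right) = \frac{607}{32} \left(-25\right) = - \frac{15175}{32}$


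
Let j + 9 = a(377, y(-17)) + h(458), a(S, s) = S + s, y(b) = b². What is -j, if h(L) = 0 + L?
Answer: -1115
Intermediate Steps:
h(L) = L
j = 1115 (j = -9 + ((377 + (-17)²) + 458) = -9 + ((377 + 289) + 458) = -9 + (666 + 458) = -9 + 1124 = 1115)
-j = -1*1115 = -1115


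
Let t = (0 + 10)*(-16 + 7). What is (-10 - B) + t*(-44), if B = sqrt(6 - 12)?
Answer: 3950 - I*sqrt(6) ≈ 3950.0 - 2.4495*I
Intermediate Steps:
B = I*sqrt(6) (B = sqrt(-6) = I*sqrt(6) ≈ 2.4495*I)
t = -90 (t = 10*(-9) = -90)
(-10 - B) + t*(-44) = (-10 - I*sqrt(6)) - 90*(-44) = (-10 - I*sqrt(6)) + 3960 = 3950 - I*sqrt(6)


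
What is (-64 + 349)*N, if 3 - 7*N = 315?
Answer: -88920/7 ≈ -12703.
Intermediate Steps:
N = -312/7 (N = 3/7 - ⅐*315 = 3/7 - 45 = -312/7 ≈ -44.571)
(-64 + 349)*N = (-64 + 349)*(-312/7) = 285*(-312/7) = -88920/7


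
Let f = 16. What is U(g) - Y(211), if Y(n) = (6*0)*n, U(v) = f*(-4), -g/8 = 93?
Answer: -64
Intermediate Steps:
g = -744 (g = -8*93 = -744)
U(v) = -64 (U(v) = 16*(-4) = -64)
Y(n) = 0 (Y(n) = 0*n = 0)
U(g) - Y(211) = -64 - 1*0 = -64 + 0 = -64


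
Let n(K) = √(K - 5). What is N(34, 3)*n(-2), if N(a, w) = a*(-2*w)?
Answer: -204*I*√7 ≈ -539.73*I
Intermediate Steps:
N(a, w) = -2*a*w
n(K) = √(-5 + K)
N(34, 3)*n(-2) = (-2*34*3)*√(-5 - 2) = -204*I*√7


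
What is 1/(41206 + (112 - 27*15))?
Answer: 1/40913 ≈ 2.4442e-5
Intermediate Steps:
1/(41206 + (112 - 27*15)) = 1/(41206 + (112 - 405)) = 1/(41206 - 293) = 1/40913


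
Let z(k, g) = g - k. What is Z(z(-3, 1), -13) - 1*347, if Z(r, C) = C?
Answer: -360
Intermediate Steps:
Z(z(-3, 1), -13) - 1*347 = -13 - 1*347 = -13 - 347 = -360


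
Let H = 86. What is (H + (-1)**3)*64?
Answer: 5440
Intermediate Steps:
(H + (-1)**3)*64 = (86 + (-1)**3)*64 = (86 - 1)*64 = 85*64 = 5440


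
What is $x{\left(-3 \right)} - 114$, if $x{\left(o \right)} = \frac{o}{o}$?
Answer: $-113$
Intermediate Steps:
$x{\left(o \right)} = 1$
$x{\left(-3 \right)} - 114 = 1 - 114 = -113$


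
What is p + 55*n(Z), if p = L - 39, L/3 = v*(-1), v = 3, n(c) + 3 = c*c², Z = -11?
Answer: -73418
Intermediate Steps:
n(c) = -3 + c³ (n(c) = -3 + c*c² = -3 + c³)
L = -9 (L = 3*(3*(-1)) = 3*(-3) = -9)
p = -48 (p = -9 - 39 = -48)
p + 55*n(Z) = -48 + 55*(-3 + (-11)³) = -48 + 55*(-3 - 1331) = -48 + 55*(-1334) = -48 - 73370 = -73418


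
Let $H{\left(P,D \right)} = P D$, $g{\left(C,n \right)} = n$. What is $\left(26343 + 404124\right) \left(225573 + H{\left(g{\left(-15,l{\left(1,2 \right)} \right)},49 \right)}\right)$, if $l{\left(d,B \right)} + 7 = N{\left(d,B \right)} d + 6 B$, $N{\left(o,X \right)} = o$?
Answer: $97228289889$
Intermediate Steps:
$l{\left(d,B \right)} = -7 + d^{2} + 6 B$ ($l{\left(d,B \right)} = -7 + \left(d d + 6 B\right) = -7 + \left(d^{2} + 6 B\right) = -7 + d^{2} + 6 B$)
$H{\left(P,D \right)} = D P$
$\left(26343 + 404124\right) \left(225573 + H{\left(g{\left(-15,l{\left(1,2 \right)} \right)},49 \right)}\right) = \left(26343 + 404124\right) \left(225573 + 49 \left(-7 + 1^{2} + 6 \cdot 2\right)\right) = 430467 \left(225573 + 49 \left(-7 + 1 + 12\right)\right) = 430467 \left(225573 + 49 \cdot 6\right) = 430467 \left(225573 + 294\right) = 430467 \cdot 225867 = 97228289889$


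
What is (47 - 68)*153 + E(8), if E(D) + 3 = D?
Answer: -3208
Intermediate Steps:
E(D) = -3 + D
(47 - 68)*153 + E(8) = (47 - 68)*153 + (-3 + 8) = -21*153 + 5 = -3213 + 5 = -3208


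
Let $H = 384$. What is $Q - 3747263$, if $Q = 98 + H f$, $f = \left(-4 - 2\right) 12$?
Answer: $-3774813$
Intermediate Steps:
$f = -72$ ($f = \left(-6\right) 12 = -72$)
$Q = -27550$ ($Q = 98 + 384 \left(-72\right) = 98 - 27648 = -27550$)
$Q - 3747263 = -27550 - 3747263 = -3774813$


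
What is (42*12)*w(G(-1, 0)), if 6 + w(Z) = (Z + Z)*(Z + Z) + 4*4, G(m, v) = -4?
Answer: 37296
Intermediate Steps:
w(Z) = 10 + 4*Z² (w(Z) = -6 + ((Z + Z)*(Z + Z) + 4*4) = -6 + ((2*Z)*(2*Z) + 16) = -6 + (4*Z² + 16) = -6 + (16 + 4*Z²) = 10 + 4*Z²)
(42*12)*w(G(-1, 0)) = (42*12)*(10 + 4*(-4)²) = 504*(10 + 4*16) = 504*(10 + 64) = 504*74 = 37296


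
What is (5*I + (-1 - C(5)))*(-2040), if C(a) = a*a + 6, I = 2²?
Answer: 24480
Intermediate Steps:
I = 4
C(a) = 6 + a² (C(a) = a² + 6 = 6 + a²)
(5*I + (-1 - C(5)))*(-2040) = (5*4 + (-1 - (6 + 5²)))*(-2040) = (20 + (-1 - (6 + 25)))*(-2040) = (20 + (-1 - 1*31))*(-2040) = (20 + (-1 - 31))*(-2040) = (20 - 32)*(-2040) = -12*(-2040) = 24480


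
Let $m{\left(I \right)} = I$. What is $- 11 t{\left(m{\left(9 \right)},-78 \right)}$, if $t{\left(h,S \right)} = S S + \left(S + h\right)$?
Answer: $-66165$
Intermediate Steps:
$t{\left(h,S \right)} = S + h + S^{2}$ ($t{\left(h,S \right)} = S^{2} + \left(S + h\right) = S + h + S^{2}$)
$- 11 t{\left(m{\left(9 \right)},-78 \right)} = - 11 \left(-78 + 9 + \left(-78\right)^{2}\right) = - 11 \left(-78 + 9 + 6084\right) = \left(-11\right) 6015 = -66165$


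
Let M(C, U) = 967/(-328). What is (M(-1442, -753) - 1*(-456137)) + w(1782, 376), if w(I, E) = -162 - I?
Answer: 148974337/328 ≈ 4.5419e+5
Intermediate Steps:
M(C, U) = -967/328 (M(C, U) = 967*(-1/328) = -967/328)
(M(-1442, -753) - 1*(-456137)) + w(1782, 376) = (-967/328 - 1*(-456137)) + (-162 - 1*1782) = (-967/328 + 456137) + (-162 - 1782) = 149611969/328 - 1944 = 148974337/328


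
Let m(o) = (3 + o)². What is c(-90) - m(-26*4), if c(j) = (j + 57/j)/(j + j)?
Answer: -55082681/5400 ≈ -10201.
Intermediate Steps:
c(j) = (j + 57/j)/(2*j) (c(j) = (j + 57/j)/((2*j)) = (j + 57/j)*(1/(2*j)) = (j + 57/j)/(2*j))
c(-90) - m(-26*4) = (½)*(57 + (-90)²)/(-90)² - (3 - 26*4)² = (½)*(1/8100)*(57 + 8100) - (3 - 104)² = (½)*(1/8100)*8157 - 1*(-101)² = 2719/5400 - 1*10201 = 2719/5400 - 10201 = -55082681/5400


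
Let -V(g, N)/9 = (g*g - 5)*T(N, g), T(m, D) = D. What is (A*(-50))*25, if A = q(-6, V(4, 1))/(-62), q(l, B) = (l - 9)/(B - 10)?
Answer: 9375/12586 ≈ 0.74487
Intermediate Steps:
V(g, N) = -9*g*(-5 + g²) (V(g, N) = -9*(g*g - 5)*g = -9*(g² - 5)*g = -9*(-5 + g²)*g = -9*g*(-5 + g²))
q(l, B) = (-9 + l)/(-10 + B)
A = -15/25172 (A = ((-9 - 6)/(-10 + 9*4*(5 - 1*4²)))/(-62) = (-15/(-10 + 9*4*(5 - 1*16)))*(-1/62) = (-15/(-10 + 9*4*(5 - 16)))*(-1/62) = (-15/(-10 + 9*4*(-11)))*(-1/62) = (-15/(-10 - 396))*(-1/62) = (-15/(-406))*(-1/62) = -1/406*(-15)*(-1/62) = (15/406)*(-1/62) = -15/25172 ≈ -0.00059590)
(A*(-50))*25 = -15/25172*(-50)*25 = (375/12586)*25 = 9375/12586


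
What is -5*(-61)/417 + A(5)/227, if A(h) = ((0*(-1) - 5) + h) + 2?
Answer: 70069/94659 ≈ 0.74023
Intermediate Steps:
A(h) = -3 + h (A(h) = ((0 - 5) + h) + 2 = (-5 + h) + 2 = -3 + h)
-5*(-61)/417 + A(5)/227 = -5*(-61)/417 + (-3 + 5)/227 = 305*(1/417) + 2*(1/227) = 305/417 + 2/227 = 70069/94659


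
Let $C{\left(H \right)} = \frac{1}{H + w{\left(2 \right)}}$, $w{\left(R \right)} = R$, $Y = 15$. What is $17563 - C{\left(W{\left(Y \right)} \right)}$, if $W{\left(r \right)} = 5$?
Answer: $\frac{122940}{7} \approx 17563.0$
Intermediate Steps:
$C{\left(H \right)} = \frac{1}{2 + H}$ ($C{\left(H \right)} = \frac{1}{H + 2} = \frac{1}{2 + H}$)
$17563 - C{\left(W{\left(Y \right)} \right)} = 17563 - \frac{1}{2 + 5} = 17563 - \frac{1}{7} = \frac{122940}{7}$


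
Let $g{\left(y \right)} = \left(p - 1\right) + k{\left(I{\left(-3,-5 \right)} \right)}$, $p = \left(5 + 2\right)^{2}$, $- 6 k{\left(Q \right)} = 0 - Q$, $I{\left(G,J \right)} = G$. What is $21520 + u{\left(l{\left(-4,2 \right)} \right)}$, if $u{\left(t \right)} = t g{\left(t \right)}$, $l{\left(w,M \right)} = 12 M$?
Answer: $22660$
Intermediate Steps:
$k{\left(Q \right)} = \frac{Q}{6}$ ($k{\left(Q \right)} = - \frac{0 - Q}{6} = - \frac{\left(-1\right) Q}{6} = \frac{Q}{6}$)
$p = 49$ ($p = 7^{2} = 49$)
$g{\left(y \right)} = \frac{95}{2}$ ($g{\left(y \right)} = \left(49 - 1\right) + \frac{1}{6} \left(-3\right) = 48 - \frac{1}{2} = \frac{95}{2}$)
$u{\left(t \right)} = \frac{95 t}{2}$ ($u{\left(t \right)} = t \frac{95}{2} = \frac{95 t}{2}$)
$21520 + u{\left(l{\left(-4,2 \right)} \right)} = 21520 + \frac{95 \cdot 12 \cdot 2}{2} = 21520 + \frac{95}{2} \cdot 24 = 21520 + 1140 = 22660$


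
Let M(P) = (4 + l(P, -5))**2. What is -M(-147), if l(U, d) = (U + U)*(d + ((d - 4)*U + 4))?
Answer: -151059704896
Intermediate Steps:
l(U, d) = 2*U*(4 + d + U*(-4 + d)) (l(U, d) = (2*U)*(d + ((-4 + d)*U + 4)) = (2*U)*(d + (U*(-4 + d) + 4)) = (2*U)*(d + (4 + U*(-4 + d))) = (2*U)*(4 + d + U*(-4 + d)) = 2*U*(4 + d + U*(-4 + d)))
M(P) = (4 + 2*P*(-1 - 9*P))**2 (M(P) = (4 + 2*P*(4 - 5 - 4*P + P*(-5)))**2 = (4 + 2*P*(4 - 5 - 4*P - 5*P))**2 = (4 + 2*P*(-1 - 9*P))**2)
-M(-147) = -4*(2 - 1*(-147)*(1 + 9*(-147)))**2 = -4*(2 - 1*(-147)*(1 - 1323))**2 = -4*(2 - 1*(-147)*(-1322))**2 = -4*(2 - 194334)**2 = -4*(-194332)**2 = -4*37764926224 = -1*151059704896 = -151059704896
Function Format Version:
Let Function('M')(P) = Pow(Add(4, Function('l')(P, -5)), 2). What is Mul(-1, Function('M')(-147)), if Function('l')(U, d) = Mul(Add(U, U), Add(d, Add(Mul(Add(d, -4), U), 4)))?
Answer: -151059704896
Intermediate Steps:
Function('l')(U, d) = Mul(2, U, Add(4, d, Mul(U, Add(-4, d)))) (Function('l')(U, d) = Mul(Mul(2, U), Add(d, Add(Mul(Add(-4, d), U), 4))) = Mul(Mul(2, U), Add(d, Add(Mul(U, Add(-4, d)), 4))) = Mul(Mul(2, U), Add(d, Add(4, Mul(U, Add(-4, d))))) = Mul(Mul(2, U), Add(4, d, Mul(U, Add(-4, d)))) = Mul(2, U, Add(4, d, Mul(U, Add(-4, d)))))
Function('M')(P) = Pow(Add(4, Mul(2, P, Add(-1, Mul(-9, P)))), 2) (Function('M')(P) = Pow(Add(4, Mul(2, P, Add(4, -5, Mul(-4, P), Mul(P, -5)))), 2) = Pow(Add(4, Mul(2, P, Add(4, -5, Mul(-4, P), Mul(-5, P)))), 2) = Pow(Add(4, Mul(2, P, Add(-1, Mul(-9, P)))), 2))
Mul(-1, Function('M')(-147)) = Mul(-1, Mul(4, Pow(Add(2, Mul(-1, -147, Add(1, Mul(9, -147)))), 2))) = Mul(-1, Mul(4, Pow(Add(2, Mul(-1, -147, Add(1, -1323))), 2))) = Mul(-1, Mul(4, Pow(Add(2, Mul(-1, -147, -1322)), 2))) = Mul(-1, Mul(4, Pow(Add(2, -194334), 2))) = Mul(-1, Mul(4, Pow(-194332, 2))) = Mul(-1, Mul(4, 37764926224)) = Mul(-1, 151059704896) = -151059704896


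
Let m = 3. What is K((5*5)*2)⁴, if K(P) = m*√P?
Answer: 202500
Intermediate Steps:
K(P) = 3*√P
K((5*5)*2)⁴ = (3*√((5*5)*2))⁴ = (3*√(25*2))⁴ = (3*√50)⁴ = (3*(5*√2))⁴ = (15*√2)⁴ = 202500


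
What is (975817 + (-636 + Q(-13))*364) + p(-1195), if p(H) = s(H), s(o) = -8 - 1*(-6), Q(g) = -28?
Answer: 734119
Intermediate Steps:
s(o) = -2 (s(o) = -8 + 6 = -2)
p(H) = -2
(975817 + (-636 + Q(-13))*364) + p(-1195) = (975817 + (-636 - 28)*364) - 2 = (975817 - 664*364) - 2 = (975817 - 241696) - 2 = 734121 - 2 = 734119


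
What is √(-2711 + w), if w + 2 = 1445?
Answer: 2*I*√317 ≈ 35.609*I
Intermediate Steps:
w = 1443 (w = -2 + 1445 = 1443)
√(-2711 + w) = √(-2711 + 1443) = √(-1268) = 2*I*√317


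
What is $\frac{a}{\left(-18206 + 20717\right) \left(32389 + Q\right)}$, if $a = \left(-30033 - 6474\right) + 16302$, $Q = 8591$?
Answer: $- \frac{449}{2286684} \approx -0.00019635$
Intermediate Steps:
$a = -20205$ ($a = -36507 + 16302 = -20205$)
$\frac{a}{\left(-18206 + 20717\right) \left(32389 + Q\right)} = - \frac{20205}{\left(-18206 + 20717\right) \left(32389 + 8591\right)} = - \frac{20205}{2511 \cdot 40980} = - \frac{20205}{102900780} = \left(-20205\right) \frac{1}{102900780} = - \frac{449}{2286684}$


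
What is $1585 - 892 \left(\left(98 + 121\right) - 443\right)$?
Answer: $201393$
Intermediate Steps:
$1585 - 892 \left(\left(98 + 121\right) - 443\right) = 1585 - 892 \left(219 - 443\right) = 1585 - -199808 = 1585 + 199808 = 201393$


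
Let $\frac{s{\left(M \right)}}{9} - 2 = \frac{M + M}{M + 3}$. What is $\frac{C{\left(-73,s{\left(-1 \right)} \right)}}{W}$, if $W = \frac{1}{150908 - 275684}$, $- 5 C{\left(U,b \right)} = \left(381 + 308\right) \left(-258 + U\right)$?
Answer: $- \frac{28456289784}{5} \approx -5.6913 \cdot 10^{9}$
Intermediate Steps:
$s{\left(M \right)} = 18 + \frac{18 M}{3 + M}$ ($s{\left(M \right)} = 18 + 9 \frac{M + M}{M + 3} = 18 + 9 \frac{2 M}{3 + M} = 18 + \frac{18 M}{3 + M}$)
$C{\left(U,b \right)} = \frac{177762}{5} - \frac{689 U}{5}$ ($C{\left(U,b \right)} = - \frac{\left(381 + 308\right) \left(-258 + U\right)}{5} = - \frac{689 \left(-258 + U\right)}{5} = - \frac{-177762 + 689 U}{5} = \frac{177762}{5} - \frac{689 U}{5}$)
$W = - \frac{1}{124776}$ ($W = \frac{1}{-124776} = - \frac{1}{124776} \approx -8.0144 \cdot 10^{-6}$)
$\frac{C{\left(-73,s{\left(-1 \right)} \right)}}{W} = \frac{\frac{177762}{5} - - \frac{50297}{5}}{- \frac{1}{124776}} = \left(\frac{177762}{5} + \frac{50297}{5}\right) \left(-124776\right) = \frac{228059}{5} \left(-124776\right) = - \frac{28456289784}{5}$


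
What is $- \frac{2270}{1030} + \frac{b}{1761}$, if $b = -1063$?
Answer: $- \frac{509236}{181383} \approx -2.8075$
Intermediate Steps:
$- \frac{2270}{1030} + \frac{b}{1761} = - \frac{2270}{1030} - \frac{1063}{1761} = \left(-2270\right) \frac{1}{1030} - \frac{1063}{1761} = - \frac{227}{103} - \frac{1063}{1761} = - \frac{509236}{181383}$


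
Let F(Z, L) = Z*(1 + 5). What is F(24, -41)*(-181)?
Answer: -26064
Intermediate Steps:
F(Z, L) = 6*Z (F(Z, L) = Z*6 = 6*Z)
F(24, -41)*(-181) = (6*24)*(-181) = 144*(-181) = -26064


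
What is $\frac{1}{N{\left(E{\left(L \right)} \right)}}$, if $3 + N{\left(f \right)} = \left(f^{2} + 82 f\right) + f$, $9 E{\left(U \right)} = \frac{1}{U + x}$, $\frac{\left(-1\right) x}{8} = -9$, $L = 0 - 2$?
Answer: $- \frac{396900}{1138409} \approx -0.34864$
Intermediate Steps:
$L = -2$
$x = 72$ ($x = \left(-8\right) \left(-9\right) = 72$)
$E{\left(U \right)} = \frac{1}{9 \left(72 + U\right)}$ ($E{\left(U \right)} = \frac{1}{9 \left(U + 72\right)} = \frac{1}{9 \left(72 + U\right)}$)
$N{\left(f \right)} = -3 + f^{2} + 83 f$ ($N{\left(f \right)} = -3 + \left(\left(f^{2} + 82 f\right) + f\right) = -3 + \left(f^{2} + 83 f\right) = -3 + f^{2} + 83 f$)
$\frac{1}{N{\left(E{\left(L \right)} \right)}} = \frac{1}{-3 + \left(\frac{1}{9 \left(72 - 2\right)}\right)^{2} + 83 \frac{1}{9 \left(72 - 2\right)}} = \frac{1}{-3 + \left(\frac{1}{9 \cdot 70}\right)^{2} + 83 \frac{1}{9 \cdot 70}} = \frac{1}{-3 + \left(\frac{1}{9} \cdot \frac{1}{70}\right)^{2} + 83 \cdot \frac{1}{9} \cdot \frac{1}{70}} = \frac{1}{-3 + \left(\frac{1}{630}\right)^{2} + 83 \cdot \frac{1}{630}} = \frac{1}{-3 + \frac{1}{396900} + \frac{83}{630}} = \frac{1}{- \frac{1138409}{396900}} = - \frac{396900}{1138409}$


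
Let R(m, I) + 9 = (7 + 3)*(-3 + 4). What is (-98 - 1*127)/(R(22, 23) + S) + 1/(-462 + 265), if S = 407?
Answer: -14911/26792 ≈ -0.55655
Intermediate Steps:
R(m, I) = 1 (R(m, I) = -9 + (7 + 3)*(-3 + 4) = -9 + 10*1 = -9 + 10 = 1)
(-98 - 1*127)/(R(22, 23) + S) + 1/(-462 + 265) = (-98 - 1*127)/(1 + 407) + 1/(-462 + 265) = (-98 - 127)/408 + 1/(-197) = -225*1/408 - 1/197 = -75/136 - 1/197 = -14911/26792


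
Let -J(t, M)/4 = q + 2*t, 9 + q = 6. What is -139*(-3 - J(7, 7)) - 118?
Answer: -5817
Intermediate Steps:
q = -3 (q = -9 + 6 = -3)
J(t, M) = 12 - 8*t (J(t, M) = -4*(-3 + 2*t) = 12 - 8*t)
-139*(-3 - J(7, 7)) - 118 = -139*(-3 - (12 - 8*7)) - 118 = -139*(-3 - (12 - 56)) - 118 = -139*(-3 - 1*(-44)) - 118 = -139*(-3 + 44) - 118 = -139*41 - 118 = -5699 - 118 = -5817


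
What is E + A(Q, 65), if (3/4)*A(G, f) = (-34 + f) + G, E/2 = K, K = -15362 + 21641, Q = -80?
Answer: 37478/3 ≈ 12493.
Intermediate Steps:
K = 6279
E = 12558 (E = 2*6279 = 12558)
A(G, f) = -136/3 + 4*G/3 + 4*f/3 (A(G, f) = 4*((-34 + f) + G)/3 = 4*(-34 + G + f)/3 = -136/3 + 4*G/3 + 4*f/3)
E + A(Q, 65) = 12558 + (-136/3 + (4/3)*(-80) + (4/3)*65) = 12558 + (-136/3 - 320/3 + 260/3) = 12558 - 196/3 = 37478/3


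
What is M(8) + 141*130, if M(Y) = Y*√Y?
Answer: 18330 + 16*√2 ≈ 18353.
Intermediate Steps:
M(Y) = Y^(3/2)
M(8) + 141*130 = 8^(3/2) + 141*130 = 16*√2 + 18330 = 18330 + 16*√2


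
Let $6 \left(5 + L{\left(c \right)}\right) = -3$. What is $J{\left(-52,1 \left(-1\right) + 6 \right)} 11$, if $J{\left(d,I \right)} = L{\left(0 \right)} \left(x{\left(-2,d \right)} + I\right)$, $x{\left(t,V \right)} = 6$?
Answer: $- \frac{1331}{2} \approx -665.5$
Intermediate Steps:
$L{\left(c \right)} = - \frac{11}{2}$ ($L{\left(c \right)} = -5 + \frac{1}{6} \left(-3\right) = -5 - \frac{1}{2} = - \frac{11}{2}$)
$J{\left(d,I \right)} = -33 - \frac{11 I}{2}$ ($J{\left(d,I \right)} = - \frac{11 \left(6 + I\right)}{2} = -33 - \frac{11 I}{2}$)
$J{\left(-52,1 \left(-1\right) + 6 \right)} 11 = \left(-33 - \frac{11 \left(1 \left(-1\right) + 6\right)}{2}\right) 11 = \left(-33 - \frac{11 \left(-1 + 6\right)}{2}\right) 11 = \left(-33 - \frac{55}{2}\right) 11 = \left(- \frac{121}{2}\right) 11 = - \frac{1331}{2}$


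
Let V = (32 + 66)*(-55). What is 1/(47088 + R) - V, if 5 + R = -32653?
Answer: 77777701/14430 ≈ 5390.0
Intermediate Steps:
R = -32658 (R = -5 - 32653 = -32658)
V = -5390 (V = 98*(-55) = -5390)
1/(47088 + R) - V = 1/(47088 - 32658) - 1*(-5390) = 1/14430 + 5390 = 77777701/14430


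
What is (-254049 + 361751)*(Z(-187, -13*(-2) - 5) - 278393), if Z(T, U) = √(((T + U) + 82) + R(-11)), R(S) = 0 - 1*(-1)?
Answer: -29983482886 + 107702*I*√83 ≈ -2.9983e+10 + 9.8121e+5*I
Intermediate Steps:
R(S) = 1 (R(S) = 0 + 1 = 1)
Z(T, U) = √(83 + T + U) (Z(T, U) = √(((T + U) + 82) + 1) = √((82 + T + U) + 1) = √(83 + T + U))
(-254049 + 361751)*(Z(-187, -13*(-2) - 5) - 278393) = (-254049 + 361751)*(√(83 - 187 + (-13*(-2) - 5)) - 278393) = 107702*(√(83 - 187 + (26 - 5)) - 278393) = 107702*(√(83 - 187 + 21) - 278393) = 107702*(√(-83) - 278393) = 107702*(I*√83 - 278393) = 107702*(-278393 + I*√83) = -29983482886 + 107702*I*√83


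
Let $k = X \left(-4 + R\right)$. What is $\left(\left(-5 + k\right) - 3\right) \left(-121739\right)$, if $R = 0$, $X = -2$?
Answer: $0$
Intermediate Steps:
$k = 8$ ($k = - 2 \left(-4 + 0\right) = \left(-2\right) \left(-4\right) = 8$)
$\left(\left(-5 + k\right) - 3\right) \left(-121739\right) = \left(\left(-5 + 8\right) - 3\right) \left(-121739\right) = \left(3 - 3\right) \left(-121739\right) = 0 \left(-121739\right) = 0$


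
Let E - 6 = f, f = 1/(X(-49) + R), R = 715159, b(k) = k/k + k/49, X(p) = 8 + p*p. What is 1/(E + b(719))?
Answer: 35160832/762057265 ≈ 0.046139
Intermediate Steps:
X(p) = 8 + p²
b(k) = 1 + k/49 (b(k) = 1 + k*(1/49) = 1 + k/49)
f = 1/717568 (f = 1/((8 + (-49)²) + 715159) = 1/((8 + 2401) + 715159) = 1/(2409 + 715159) = 1/717568 ≈ 1.3936e-6)
E = 4305409/717568 (E = 6 + 1/717568 = 4305409/717568 ≈ 6.0000)
1/(E + b(719)) = 1/(4305409/717568 + (1 + (1/49)*719)) = 1/(4305409/717568 + (1 + 719/49)) = 1/(4305409/717568 + 768/49) = 1/(762057265/35160832) = 35160832/762057265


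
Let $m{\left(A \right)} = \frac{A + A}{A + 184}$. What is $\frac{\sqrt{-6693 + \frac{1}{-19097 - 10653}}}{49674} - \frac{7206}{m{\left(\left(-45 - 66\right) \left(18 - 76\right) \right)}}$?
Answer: $- \frac{3976511}{1073} + \frac{i \sqrt{236948933690}}{295560300} \approx -3706.0 + 0.001647 i$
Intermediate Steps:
$m{\left(A \right)} = \frac{2 A}{184 + A}$
$\frac{\sqrt{-6693 + \frac{1}{-19097 - 10653}}}{49674} - \frac{7206}{m{\left(\left(-45 - 66\right) \left(18 - 76\right) \right)}} = \frac{\sqrt{-6693 + \frac{1}{-19097 - 10653}}}{49674} - \frac{7206}{2 \left(-45 - 66\right) \left(18 - 76\right) \frac{1}{184 + \left(-45 - 66\right) \left(18 - 76\right)}} = \sqrt{-6693 + \frac{1}{-29750}} \cdot \frac{1}{49674} - \frac{7206}{2 \left(\left(-111\right) \left(-58\right)\right) \frac{1}{184 - -6438}} = \sqrt{-6693 - \frac{1}{29750}} \cdot \frac{1}{49674} - \frac{7206}{2 \cdot 6438 \frac{1}{184 + 6438}} = \sqrt{- \frac{199116751}{29750}} \cdot \frac{1}{49674} - \frac{7206}{2 \cdot 6438 \cdot \frac{1}{6622}} = \frac{i \sqrt{236948933690}}{5950} \cdot \frac{1}{49674} - \frac{7206}{2 \cdot 6438 \cdot \frac{1}{6622}} = \frac{i \sqrt{236948933690}}{295560300} - \frac{7206}{\frac{6438}{3311}} = \frac{i \sqrt{236948933690}}{295560300} - \frac{3976511}{1073} = - \frac{3976511}{1073} + \frac{i \sqrt{236948933690}}{295560300}$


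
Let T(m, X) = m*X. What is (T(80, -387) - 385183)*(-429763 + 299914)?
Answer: 54035752407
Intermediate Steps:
T(m, X) = X*m
(T(80, -387) - 385183)*(-429763 + 299914) = (-387*80 - 385183)*(-429763 + 299914) = (-30960 - 385183)*(-129849) = -416143*(-129849) = 54035752407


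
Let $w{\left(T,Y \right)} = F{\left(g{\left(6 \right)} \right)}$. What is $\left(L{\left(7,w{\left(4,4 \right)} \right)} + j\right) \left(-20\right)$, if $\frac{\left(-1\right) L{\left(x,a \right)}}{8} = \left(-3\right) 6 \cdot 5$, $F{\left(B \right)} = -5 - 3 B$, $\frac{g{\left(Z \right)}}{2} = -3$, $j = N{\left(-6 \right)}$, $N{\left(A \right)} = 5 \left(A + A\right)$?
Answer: $-13200$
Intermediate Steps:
$N{\left(A \right)} = 10 A$ ($N{\left(A \right)} = 5 \cdot 2 A = 10 A$)
$j = -60$ ($j = 10 \left(-6\right) = -60$)
$g{\left(Z \right)} = -6$ ($g{\left(Z \right)} = 2 \left(-3\right) = -6$)
$w{\left(T,Y \right)} = 13$ ($w{\left(T,Y \right)} = -5 - -18 = -5 + 18 = 13$)
$L{\left(x,a \right)} = 720$ ($L{\left(x,a \right)} = - 8 \left(-3\right) 6 \cdot 5 = - 8 \left(\left(-18\right) 5\right) = \left(-8\right) \left(-90\right) = 720$)
$\left(L{\left(7,w{\left(4,4 \right)} \right)} + j\right) \left(-20\right) = \left(720 - 60\right) \left(-20\right) = 660 \left(-20\right) = -13200$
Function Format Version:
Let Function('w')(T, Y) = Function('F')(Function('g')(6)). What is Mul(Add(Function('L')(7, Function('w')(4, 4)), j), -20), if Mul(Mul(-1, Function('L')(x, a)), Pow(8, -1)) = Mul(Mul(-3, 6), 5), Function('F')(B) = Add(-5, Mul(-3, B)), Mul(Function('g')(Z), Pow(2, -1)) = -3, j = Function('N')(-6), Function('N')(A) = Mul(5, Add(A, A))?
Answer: -13200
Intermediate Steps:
Function('N')(A) = Mul(10, A) (Function('N')(A) = Mul(5, Mul(2, A)) = Mul(10, A))
j = -60 (j = Mul(10, -6) = -60)
Function('g')(Z) = -6 (Function('g')(Z) = Mul(2, -3) = -6)
Function('w')(T, Y) = 13 (Function('w')(T, Y) = Add(-5, Mul(-3, -6)) = Add(-5, 18) = 13)
Function('L')(x, a) = 720 (Function('L')(x, a) = Mul(-8, Mul(Mul(-3, 6), 5)) = Mul(-8, Mul(-18, 5)) = Mul(-8, -90) = 720)
Mul(Add(Function('L')(7, Function('w')(4, 4)), j), -20) = Mul(Add(720, -60), -20) = Mul(660, -20) = -13200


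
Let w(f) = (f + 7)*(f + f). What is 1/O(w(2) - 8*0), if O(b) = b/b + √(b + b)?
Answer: -1/71 + 6*√2/71 ≈ 0.10543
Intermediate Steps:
w(f) = 2*f*(7 + f) (w(f) = (7 + f)*(2*f) = 2*f*(7 + f))
O(b) = 1 + √2*√b (O(b) = 1 + √(2*b) = 1 + √2*√b)
1/O(w(2) - 8*0) = 1/(1 + √2*√(2*2*(7 + 2) - 8*0)) = 1/(1 + √2*√(2*2*9 - 1*0)) = 1/(1 + √2*√(36 + 0)) = 1/(1 + √2*√36) = 1/(1 + √2*6) = 1/(1 + 6*√2)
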